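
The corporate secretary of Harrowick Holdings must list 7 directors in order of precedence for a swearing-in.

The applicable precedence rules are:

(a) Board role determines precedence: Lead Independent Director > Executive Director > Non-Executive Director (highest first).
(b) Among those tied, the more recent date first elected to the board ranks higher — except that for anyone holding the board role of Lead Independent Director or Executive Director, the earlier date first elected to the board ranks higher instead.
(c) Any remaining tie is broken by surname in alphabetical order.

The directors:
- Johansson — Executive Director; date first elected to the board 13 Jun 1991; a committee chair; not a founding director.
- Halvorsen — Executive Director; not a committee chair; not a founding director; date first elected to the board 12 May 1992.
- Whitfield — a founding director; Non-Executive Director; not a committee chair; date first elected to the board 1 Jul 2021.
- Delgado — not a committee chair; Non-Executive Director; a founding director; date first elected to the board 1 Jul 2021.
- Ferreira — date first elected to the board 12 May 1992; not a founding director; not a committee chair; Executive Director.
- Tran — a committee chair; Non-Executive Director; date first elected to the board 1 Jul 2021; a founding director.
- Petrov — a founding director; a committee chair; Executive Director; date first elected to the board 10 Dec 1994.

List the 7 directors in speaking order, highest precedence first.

By board role: Johansson, Ferreira, Halvorsen and Petrov (Executive Director); then Delgado, Tran and Whitfield (Non-Executive Director).
Among Johansson, Ferreira, Halvorsen and Petrov, by date first elected to the board (earlier first) (reversed rule for this group): Johansson (13 Jun 1991) before Ferreira and Halvorsen (12 May 1992) before Petrov (10 Dec 1994).
Among Ferreira and Halvorsen, alphabetically by surname: Ferreira before Halvorsen.
Delgado, Tran and Whitfield all have date first elected to the board 1 Jul 2021, so the next rule applies.
Among Delgado, Tran and Whitfield, alphabetically by surname: Delgado before Tran before Whitfield.
Full order: Johansson, Ferreira, Halvorsen, Petrov, Delgado, Tran, Whitfield.

Johansson, Ferreira, Halvorsen, Petrov, Delgado, Tran, Whitfield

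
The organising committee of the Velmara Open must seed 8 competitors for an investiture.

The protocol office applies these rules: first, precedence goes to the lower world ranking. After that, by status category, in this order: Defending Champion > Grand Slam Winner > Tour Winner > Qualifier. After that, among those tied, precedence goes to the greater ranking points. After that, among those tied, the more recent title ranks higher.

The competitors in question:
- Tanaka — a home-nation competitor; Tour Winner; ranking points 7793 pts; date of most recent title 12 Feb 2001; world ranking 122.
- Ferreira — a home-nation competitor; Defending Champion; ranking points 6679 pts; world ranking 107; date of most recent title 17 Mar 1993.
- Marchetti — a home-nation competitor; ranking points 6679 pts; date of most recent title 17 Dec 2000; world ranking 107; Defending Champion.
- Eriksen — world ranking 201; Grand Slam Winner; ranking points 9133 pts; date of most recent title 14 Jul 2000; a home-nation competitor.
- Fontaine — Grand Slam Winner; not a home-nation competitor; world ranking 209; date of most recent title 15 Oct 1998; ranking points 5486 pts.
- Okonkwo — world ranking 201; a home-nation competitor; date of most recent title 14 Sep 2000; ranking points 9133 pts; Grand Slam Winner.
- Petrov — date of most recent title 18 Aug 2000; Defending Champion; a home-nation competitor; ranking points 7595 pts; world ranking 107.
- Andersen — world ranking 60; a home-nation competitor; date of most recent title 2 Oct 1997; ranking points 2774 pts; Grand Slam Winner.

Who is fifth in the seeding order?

By world ranking (lower first): Andersen (60); then Petrov, Marchetti and Ferreira (each 107); then Tanaka (122); then Okonkwo and Eriksen (both 201); then Fontaine (209).
Petrov, Marchetti and Ferreira are each Defending Champion, so the next rule applies.
Among Petrov, Marchetti and Ferreira, by ranking points (higher first): Petrov (7595 pts) before Marchetti and Ferreira (6679 pts).
Among Marchetti and Ferreira, by date of most recent title (later first): Marchetti (17 Dec 2000) before Ferreira (17 Mar 1993).
Okonkwo and Eriksen are each Grand Slam Winner, so the next rule applies.
Okonkwo and Eriksen both have ranking points 9133 pts, so the next rule applies.
Among Okonkwo and Eriksen, by date of most recent title (later first): Okonkwo (14 Sep 2000) before Eriksen (14 Jul 2000).
Order: Andersen, Petrov, Marchetti, Ferreira, Tanaka, Okonkwo, Eriksen, Fontaine.

Tanaka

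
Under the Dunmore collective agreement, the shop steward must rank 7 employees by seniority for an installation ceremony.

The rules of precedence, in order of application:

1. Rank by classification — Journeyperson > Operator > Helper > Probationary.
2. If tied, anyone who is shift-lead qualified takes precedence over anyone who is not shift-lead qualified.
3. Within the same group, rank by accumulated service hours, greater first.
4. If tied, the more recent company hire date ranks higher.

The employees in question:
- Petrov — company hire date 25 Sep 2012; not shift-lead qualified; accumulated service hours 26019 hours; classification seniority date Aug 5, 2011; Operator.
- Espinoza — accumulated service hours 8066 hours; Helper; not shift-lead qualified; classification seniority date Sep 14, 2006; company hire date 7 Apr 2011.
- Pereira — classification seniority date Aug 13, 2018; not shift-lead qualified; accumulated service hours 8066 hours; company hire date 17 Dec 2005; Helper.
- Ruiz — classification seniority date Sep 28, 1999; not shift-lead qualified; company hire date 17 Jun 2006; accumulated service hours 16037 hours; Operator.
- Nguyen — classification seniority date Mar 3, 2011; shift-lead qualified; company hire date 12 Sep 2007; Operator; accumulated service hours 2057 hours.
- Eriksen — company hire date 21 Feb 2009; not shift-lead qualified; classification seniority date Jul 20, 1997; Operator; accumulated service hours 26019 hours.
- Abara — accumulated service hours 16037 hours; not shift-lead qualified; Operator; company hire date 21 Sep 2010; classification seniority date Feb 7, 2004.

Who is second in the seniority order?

By classification: Nguyen, Petrov, Eriksen, Abara and Ruiz (Operator); then Espinoza and Pereira (Helper).
Among Nguyen, Petrov, Eriksen, Abara and Ruiz, shift-lead qualified before not shift-lead qualified: Nguyen (shift-lead qualified) before Petrov, Eriksen, Abara and Ruiz (not shift-lead qualified).
Among Petrov, Eriksen, Abara and Ruiz, by accumulated service hours (higher first): Petrov and Eriksen (26019 hours) before Abara and Ruiz (16037 hours).
Among Petrov and Eriksen, by company hire date (later first): Petrov (25 Sep 2012) before Eriksen (21 Feb 2009).
Among Abara and Ruiz, by company hire date (later first): Abara (21 Sep 2010) before Ruiz (17 Jun 2006).
Espinoza and Pereira are each not shift-lead qualified, so the next rule applies.
Espinoza and Pereira both have accumulated service hours 8066 hours, so the next rule applies.
Among Espinoza and Pereira, by company hire date (later first): Espinoza (7 Apr 2011) before Pereira (17 Dec 2005).
Order: Nguyen, Petrov, Eriksen, Abara, Ruiz, Espinoza, Pereira.

Petrov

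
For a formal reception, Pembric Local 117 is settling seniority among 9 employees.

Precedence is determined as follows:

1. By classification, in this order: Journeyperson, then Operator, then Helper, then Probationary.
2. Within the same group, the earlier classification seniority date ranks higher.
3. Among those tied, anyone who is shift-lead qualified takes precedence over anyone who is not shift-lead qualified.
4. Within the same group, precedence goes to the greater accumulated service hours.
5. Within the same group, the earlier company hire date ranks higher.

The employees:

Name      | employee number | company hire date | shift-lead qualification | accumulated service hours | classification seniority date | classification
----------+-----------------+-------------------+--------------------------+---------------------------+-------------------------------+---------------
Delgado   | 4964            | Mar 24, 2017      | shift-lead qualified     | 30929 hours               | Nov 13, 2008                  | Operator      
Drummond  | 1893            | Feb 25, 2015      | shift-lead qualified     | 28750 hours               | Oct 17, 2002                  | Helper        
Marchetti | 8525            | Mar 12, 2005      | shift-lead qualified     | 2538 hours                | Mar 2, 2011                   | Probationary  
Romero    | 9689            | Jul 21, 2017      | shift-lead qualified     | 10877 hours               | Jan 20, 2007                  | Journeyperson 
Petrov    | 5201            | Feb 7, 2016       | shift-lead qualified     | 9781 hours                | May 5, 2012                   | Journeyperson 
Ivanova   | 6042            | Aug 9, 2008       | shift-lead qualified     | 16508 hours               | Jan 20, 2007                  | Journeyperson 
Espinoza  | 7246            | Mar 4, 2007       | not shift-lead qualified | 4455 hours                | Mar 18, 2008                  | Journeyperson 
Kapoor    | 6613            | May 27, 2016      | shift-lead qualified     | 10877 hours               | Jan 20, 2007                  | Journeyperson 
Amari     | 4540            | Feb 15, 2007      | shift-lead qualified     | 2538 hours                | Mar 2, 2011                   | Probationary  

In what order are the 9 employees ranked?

Ivanova, Kapoor, Romero, Espinoza, Petrov, Delgado, Drummond, Marchetti, Amari

By classification: Ivanova, Kapoor, Romero, Espinoza and Petrov (Journeyperson); then Delgado (Operator); then Drummond (Helper); then Marchetti and Amari (Probationary).
Among Ivanova, Kapoor, Romero, Espinoza and Petrov, by classification seniority date (earlier first): Ivanova, Kapoor and Romero (Jan 20, 2007) before Espinoza (Mar 18, 2008) before Petrov (May 5, 2012).
Ivanova, Kapoor and Romero are each shift-lead qualified, so the next rule applies.
Among Ivanova, Kapoor and Romero, by accumulated service hours (higher first): Ivanova (16508 hours) before Kapoor and Romero (10877 hours).
Among Kapoor and Romero, by company hire date (earlier first): Kapoor (May 27, 2016) before Romero (Jul 21, 2017).
Marchetti and Amari both have classification seniority date Mar 2, 2011, so the next rule applies.
Marchetti and Amari are each shift-lead qualified, so the next rule applies.
Marchetti and Amari both have accumulated service hours 2538 hours, so the next rule applies.
Among Marchetti and Amari, by company hire date (earlier first): Marchetti (Mar 12, 2005) before Amari (Feb 15, 2007).
Full order: Ivanova, Kapoor, Romero, Espinoza, Petrov, Delgado, Drummond, Marchetti, Amari.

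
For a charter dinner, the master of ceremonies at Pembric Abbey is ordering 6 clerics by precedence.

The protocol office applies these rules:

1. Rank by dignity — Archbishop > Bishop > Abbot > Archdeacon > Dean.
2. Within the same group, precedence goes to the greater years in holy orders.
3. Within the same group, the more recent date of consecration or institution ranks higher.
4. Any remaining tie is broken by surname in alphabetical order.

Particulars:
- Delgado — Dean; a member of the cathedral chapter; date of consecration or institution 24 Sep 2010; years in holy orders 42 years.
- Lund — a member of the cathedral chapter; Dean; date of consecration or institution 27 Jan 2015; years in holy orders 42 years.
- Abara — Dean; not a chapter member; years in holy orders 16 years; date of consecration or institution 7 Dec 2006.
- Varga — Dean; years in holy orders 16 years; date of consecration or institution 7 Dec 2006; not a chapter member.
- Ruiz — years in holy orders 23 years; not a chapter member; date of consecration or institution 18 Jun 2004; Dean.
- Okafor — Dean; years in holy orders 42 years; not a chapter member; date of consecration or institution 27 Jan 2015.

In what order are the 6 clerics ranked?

Lund, Okafor, Delgado, Ruiz, Abara, Varga

By dignity: Lund, Okafor, Delgado, Ruiz, Abara and Varga (Dean).
Among Lund, Okafor, Delgado, Ruiz, Abara and Varga, by years in holy orders (higher first): Lund, Okafor and Delgado (42 years) before Ruiz (23 years) before Abara and Varga (16 years).
Among Lund, Okafor and Delgado, by date of consecration or institution (later first): Lund and Okafor (27 Jan 2015) before Delgado (24 Sep 2010).
Among Lund and Okafor, alphabetically by surname: Lund before Okafor.
Abara and Varga both have date of consecration or institution 7 Dec 2006, so the next rule applies.
Among Abara and Varga, alphabetically by surname: Abara before Varga.
Full order: Lund, Okafor, Delgado, Ruiz, Abara, Varga.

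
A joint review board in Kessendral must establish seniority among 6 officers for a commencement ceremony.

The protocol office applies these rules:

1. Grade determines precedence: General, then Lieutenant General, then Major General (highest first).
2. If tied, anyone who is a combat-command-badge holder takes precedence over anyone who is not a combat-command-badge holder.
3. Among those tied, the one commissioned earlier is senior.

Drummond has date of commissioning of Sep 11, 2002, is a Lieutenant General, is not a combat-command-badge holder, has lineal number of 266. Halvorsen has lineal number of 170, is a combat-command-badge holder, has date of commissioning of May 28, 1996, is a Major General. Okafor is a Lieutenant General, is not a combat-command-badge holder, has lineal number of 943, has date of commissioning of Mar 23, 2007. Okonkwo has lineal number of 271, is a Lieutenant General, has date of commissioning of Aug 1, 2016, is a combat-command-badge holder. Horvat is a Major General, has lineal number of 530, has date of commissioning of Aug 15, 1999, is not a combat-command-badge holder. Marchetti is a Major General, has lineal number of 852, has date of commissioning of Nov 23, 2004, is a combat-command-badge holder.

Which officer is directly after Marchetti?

By grade: Okonkwo, Drummond and Okafor (Lieutenant General); then Halvorsen, Marchetti and Horvat (Major General).
Among Okonkwo, Drummond and Okafor, a combat-command-badge holder before not a combat-command-badge holder: Okonkwo (a combat-command-badge holder) before Drummond and Okafor (not a combat-command-badge holder).
Among Drummond and Okafor, by date of commissioning (earlier first): Drummond (Sep 11, 2002) before Okafor (Mar 23, 2007).
Among Halvorsen, Marchetti and Horvat, a combat-command-badge holder before not a combat-command-badge holder: Halvorsen and Marchetti (a combat-command-badge holder) before Horvat (not a combat-command-badge holder).
Among Halvorsen and Marchetti, by date of commissioning (earlier first): Halvorsen (May 28, 1996) before Marchetti (Nov 23, 2004).
Order: Okonkwo, Drummond, Okafor, Halvorsen, Marchetti, Horvat.

Horvat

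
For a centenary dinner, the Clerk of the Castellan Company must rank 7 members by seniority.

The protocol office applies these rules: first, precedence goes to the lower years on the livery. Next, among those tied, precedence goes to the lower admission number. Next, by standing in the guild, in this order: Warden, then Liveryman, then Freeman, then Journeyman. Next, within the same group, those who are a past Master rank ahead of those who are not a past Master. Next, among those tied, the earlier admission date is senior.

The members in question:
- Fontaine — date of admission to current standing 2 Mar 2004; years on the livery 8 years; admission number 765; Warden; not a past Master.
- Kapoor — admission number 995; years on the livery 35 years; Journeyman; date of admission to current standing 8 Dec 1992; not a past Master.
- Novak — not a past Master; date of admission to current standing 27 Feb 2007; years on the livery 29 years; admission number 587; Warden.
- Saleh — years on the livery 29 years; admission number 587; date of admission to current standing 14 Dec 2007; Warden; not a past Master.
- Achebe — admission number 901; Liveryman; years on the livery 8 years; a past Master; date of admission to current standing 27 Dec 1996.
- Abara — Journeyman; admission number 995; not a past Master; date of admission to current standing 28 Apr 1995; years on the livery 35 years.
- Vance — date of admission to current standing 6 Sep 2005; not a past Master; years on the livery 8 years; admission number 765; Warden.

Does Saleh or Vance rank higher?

By years on the livery (lower first): Fontaine, Vance and Achebe (each 8 years); then Novak and Saleh (both 29 years); then Kapoor and Abara (both 35 years).
Among Fontaine, Vance and Achebe, by admission number (lower first): Fontaine and Vance (765) before Achebe (901).
Fontaine and Vance are each Warden, so the next rule applies.
Fontaine and Vance are each not a past Master, so the next rule applies.
Among Fontaine and Vance, by date of admission to current standing (earlier first): Fontaine (2 Mar 2004) before Vance (6 Sep 2005).
Novak and Saleh both have admission number 587, so the next rule applies.
Novak and Saleh are each Warden, so the next rule applies.
Novak and Saleh are each not a past Master, so the next rule applies.
Among Novak and Saleh, by date of admission to current standing (earlier first): Novak (27 Feb 2007) before Saleh (14 Dec 2007).
Kapoor and Abara both have admission number 995, so the next rule applies.
Kapoor and Abara are each Journeyman, so the next rule applies.
Kapoor and Abara are each not a past Master, so the next rule applies.
Among Kapoor and Abara, by date of admission to current standing (earlier first): Kapoor (8 Dec 1992) before Abara (28 Apr 1995).
So Vance takes precedence.

Vance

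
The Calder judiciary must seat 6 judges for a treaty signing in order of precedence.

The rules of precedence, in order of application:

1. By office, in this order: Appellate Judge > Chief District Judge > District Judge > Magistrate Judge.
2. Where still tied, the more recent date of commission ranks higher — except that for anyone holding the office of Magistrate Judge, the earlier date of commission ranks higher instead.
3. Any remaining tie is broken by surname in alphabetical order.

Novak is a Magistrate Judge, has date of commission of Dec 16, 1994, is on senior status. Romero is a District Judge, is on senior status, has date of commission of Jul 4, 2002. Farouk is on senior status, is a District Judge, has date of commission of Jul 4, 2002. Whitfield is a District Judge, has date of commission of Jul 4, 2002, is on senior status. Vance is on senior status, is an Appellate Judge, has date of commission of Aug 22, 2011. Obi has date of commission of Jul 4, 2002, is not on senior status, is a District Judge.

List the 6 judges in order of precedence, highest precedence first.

Vance, Farouk, Obi, Romero, Whitfield, Novak

By office: Vance (Appellate Judge); then Farouk, Obi, Romero and Whitfield (District Judge); then Novak (Magistrate Judge).
Farouk, Obi, Romero and Whitfield all have date of commission Jul 4, 2002, so the next rule applies.
Among Farouk, Obi, Romero and Whitfield, alphabetically by surname: Farouk before Obi before Romero before Whitfield.
Full order: Vance, Farouk, Obi, Romero, Whitfield, Novak.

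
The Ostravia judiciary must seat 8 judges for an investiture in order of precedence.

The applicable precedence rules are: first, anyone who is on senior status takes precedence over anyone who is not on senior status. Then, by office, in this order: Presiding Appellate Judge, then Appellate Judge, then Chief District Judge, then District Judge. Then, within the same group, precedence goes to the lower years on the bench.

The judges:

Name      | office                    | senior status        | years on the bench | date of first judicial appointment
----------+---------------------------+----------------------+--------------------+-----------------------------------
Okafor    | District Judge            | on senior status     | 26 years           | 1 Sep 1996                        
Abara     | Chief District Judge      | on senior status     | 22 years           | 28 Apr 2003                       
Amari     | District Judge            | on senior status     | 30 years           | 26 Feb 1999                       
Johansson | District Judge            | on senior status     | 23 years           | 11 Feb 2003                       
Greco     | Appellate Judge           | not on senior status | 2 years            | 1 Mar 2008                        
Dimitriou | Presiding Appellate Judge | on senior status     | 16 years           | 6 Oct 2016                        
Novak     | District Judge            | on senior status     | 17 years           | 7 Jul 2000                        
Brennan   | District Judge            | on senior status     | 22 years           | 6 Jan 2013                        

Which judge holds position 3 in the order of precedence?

By the first rule: Dimitriou, Abara, Novak, Brennan, Johansson, Okafor and Amari (each on senior status); then Greco (not on senior status).
Among Dimitriou, Abara, Novak, Brennan, Johansson, Okafor and Amari, by office: Dimitriou (Presiding Appellate Judge) before Abara (Chief District Judge) before Novak, Brennan, Johansson, Okafor and Amari (District Judge).
Among Novak, Brennan, Johansson, Okafor and Amari, by years on the bench (lower first): Novak (17 years) before Brennan (22 years) before Johansson (23 years) before Okafor (26 years) before Amari (30 years).
Order: Dimitriou, Abara, Novak, Brennan, Johansson, Okafor, Amari, Greco.

Novak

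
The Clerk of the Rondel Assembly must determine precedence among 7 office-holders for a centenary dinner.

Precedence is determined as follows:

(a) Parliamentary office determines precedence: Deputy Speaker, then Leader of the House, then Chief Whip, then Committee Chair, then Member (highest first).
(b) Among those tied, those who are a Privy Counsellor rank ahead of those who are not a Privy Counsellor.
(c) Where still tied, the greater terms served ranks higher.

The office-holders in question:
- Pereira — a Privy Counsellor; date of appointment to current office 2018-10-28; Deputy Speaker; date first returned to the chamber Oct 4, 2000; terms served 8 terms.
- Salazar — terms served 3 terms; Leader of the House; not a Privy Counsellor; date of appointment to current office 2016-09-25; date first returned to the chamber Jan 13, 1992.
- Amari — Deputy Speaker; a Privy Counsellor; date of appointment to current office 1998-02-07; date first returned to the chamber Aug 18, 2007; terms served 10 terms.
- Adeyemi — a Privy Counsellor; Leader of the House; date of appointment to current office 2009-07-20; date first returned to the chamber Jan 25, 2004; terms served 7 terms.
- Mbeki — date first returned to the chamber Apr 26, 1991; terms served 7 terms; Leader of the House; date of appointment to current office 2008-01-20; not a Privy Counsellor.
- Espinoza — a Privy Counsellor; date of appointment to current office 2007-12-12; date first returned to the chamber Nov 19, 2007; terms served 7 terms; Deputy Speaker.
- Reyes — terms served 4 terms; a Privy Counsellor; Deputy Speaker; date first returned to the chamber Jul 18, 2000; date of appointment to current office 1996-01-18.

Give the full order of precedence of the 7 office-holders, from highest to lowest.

By parliamentary office: Amari, Pereira, Espinoza and Reyes (Deputy Speaker); then Adeyemi, Mbeki and Salazar (Leader of the House).
Amari, Pereira, Espinoza and Reyes are each a Privy Counsellor, so the next rule applies.
Among Amari, Pereira, Espinoza and Reyes, by terms served (higher first): Amari (10 terms) before Pereira (8 terms) before Espinoza (7 terms) before Reyes (4 terms).
Among Adeyemi, Mbeki and Salazar, a Privy Counsellor before not a Privy Counsellor: Adeyemi (a Privy Counsellor) before Mbeki and Salazar (not a Privy Counsellor).
Among Mbeki and Salazar, by terms served (higher first): Mbeki (7 terms) before Salazar (3 terms).
Full order: Amari, Pereira, Espinoza, Reyes, Adeyemi, Mbeki, Salazar.

Amari, Pereira, Espinoza, Reyes, Adeyemi, Mbeki, Salazar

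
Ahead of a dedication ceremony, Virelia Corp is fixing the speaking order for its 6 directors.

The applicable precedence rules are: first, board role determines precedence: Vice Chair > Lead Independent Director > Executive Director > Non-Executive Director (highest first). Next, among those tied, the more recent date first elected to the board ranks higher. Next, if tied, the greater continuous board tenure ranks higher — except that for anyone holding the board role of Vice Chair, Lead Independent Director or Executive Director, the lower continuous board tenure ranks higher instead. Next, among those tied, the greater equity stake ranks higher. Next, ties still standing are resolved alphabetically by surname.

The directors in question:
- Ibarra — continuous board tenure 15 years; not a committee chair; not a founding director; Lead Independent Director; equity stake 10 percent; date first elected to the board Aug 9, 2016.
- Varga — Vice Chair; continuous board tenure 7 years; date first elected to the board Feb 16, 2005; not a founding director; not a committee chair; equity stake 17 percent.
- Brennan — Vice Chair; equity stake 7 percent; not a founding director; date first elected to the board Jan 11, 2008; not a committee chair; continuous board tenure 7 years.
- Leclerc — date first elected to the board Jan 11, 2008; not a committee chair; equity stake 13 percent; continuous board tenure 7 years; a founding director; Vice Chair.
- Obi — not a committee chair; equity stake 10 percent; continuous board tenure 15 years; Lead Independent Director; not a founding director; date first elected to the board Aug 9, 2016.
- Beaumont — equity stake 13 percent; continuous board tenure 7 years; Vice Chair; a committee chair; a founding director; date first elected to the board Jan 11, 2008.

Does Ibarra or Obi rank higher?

Ibarra

By board role: Beaumont, Leclerc, Brennan and Varga (Vice Chair); then Ibarra and Obi (Lead Independent Director).
Among Beaumont, Leclerc, Brennan and Varga, by date first elected to the board (later first): Beaumont, Leclerc and Brennan (Jan 11, 2008) before Varga (Feb 16, 2005).
Beaumont, Leclerc and Brennan all have continuous board tenure 7 years, so the next rule applies.
Among Beaumont, Leclerc and Brennan, by equity stake (higher first): Beaumont and Leclerc (13 percent) before Brennan (7 percent).
Among Beaumont and Leclerc, alphabetically by surname: Beaumont before Leclerc.
Ibarra and Obi both have date first elected to the board Aug 9, 2016, so the next rule applies.
Ibarra and Obi both have continuous board tenure 15 years, so the next rule applies.
Ibarra and Obi both have equity stake 10 percent, so the next rule applies.
Among Ibarra and Obi, alphabetically by surname: Ibarra before Obi.
So Ibarra takes precedence.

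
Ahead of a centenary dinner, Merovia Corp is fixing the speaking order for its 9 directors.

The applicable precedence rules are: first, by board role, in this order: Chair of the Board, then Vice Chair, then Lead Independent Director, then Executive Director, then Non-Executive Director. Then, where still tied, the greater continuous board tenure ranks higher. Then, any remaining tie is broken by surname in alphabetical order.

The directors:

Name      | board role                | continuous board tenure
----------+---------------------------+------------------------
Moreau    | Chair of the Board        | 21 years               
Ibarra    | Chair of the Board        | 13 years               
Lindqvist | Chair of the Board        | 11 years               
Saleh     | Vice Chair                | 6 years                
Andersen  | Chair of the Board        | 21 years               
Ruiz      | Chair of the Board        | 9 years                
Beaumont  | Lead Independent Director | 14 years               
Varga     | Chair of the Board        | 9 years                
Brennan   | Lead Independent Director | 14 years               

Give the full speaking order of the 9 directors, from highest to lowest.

Andersen, Moreau, Ibarra, Lindqvist, Ruiz, Varga, Saleh, Beaumont, Brennan

By board role: Andersen, Moreau, Ibarra, Lindqvist, Ruiz and Varga (Chair of the Board); then Saleh (Vice Chair); then Beaumont and Brennan (Lead Independent Director).
Among Andersen, Moreau, Ibarra, Lindqvist, Ruiz and Varga, by continuous board tenure (higher first): Andersen and Moreau (21 years) before Ibarra (13 years) before Lindqvist (11 years) before Ruiz and Varga (9 years).
Among Andersen and Moreau, alphabetically by surname: Andersen before Moreau.
Among Ruiz and Varga, alphabetically by surname: Ruiz before Varga.
Beaumont and Brennan both have continuous board tenure 14 years, so the next rule applies.
Among Beaumont and Brennan, alphabetically by surname: Beaumont before Brennan.
Full order: Andersen, Moreau, Ibarra, Lindqvist, Ruiz, Varga, Saleh, Beaumont, Brennan.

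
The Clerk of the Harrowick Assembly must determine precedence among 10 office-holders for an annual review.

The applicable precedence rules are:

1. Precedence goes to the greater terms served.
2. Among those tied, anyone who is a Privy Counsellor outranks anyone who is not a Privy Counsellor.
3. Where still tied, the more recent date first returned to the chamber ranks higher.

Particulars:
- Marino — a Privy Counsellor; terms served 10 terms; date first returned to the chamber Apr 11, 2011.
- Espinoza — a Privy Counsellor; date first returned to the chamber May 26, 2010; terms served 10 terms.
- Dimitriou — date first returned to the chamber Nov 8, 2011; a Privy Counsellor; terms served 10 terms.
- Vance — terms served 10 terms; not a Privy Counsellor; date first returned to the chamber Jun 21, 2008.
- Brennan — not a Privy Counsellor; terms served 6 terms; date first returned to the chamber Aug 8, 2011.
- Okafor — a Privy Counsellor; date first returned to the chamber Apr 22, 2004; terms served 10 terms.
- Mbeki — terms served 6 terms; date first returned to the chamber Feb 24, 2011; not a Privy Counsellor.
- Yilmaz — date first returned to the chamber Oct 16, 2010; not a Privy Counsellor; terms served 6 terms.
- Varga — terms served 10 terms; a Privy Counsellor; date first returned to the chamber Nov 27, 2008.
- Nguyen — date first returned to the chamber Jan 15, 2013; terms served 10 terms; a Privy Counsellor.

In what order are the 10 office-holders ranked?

Nguyen, Dimitriou, Marino, Espinoza, Varga, Okafor, Vance, Brennan, Mbeki, Yilmaz

By terms served (higher first): Nguyen, Dimitriou, Marino, Espinoza, Varga, Okafor and Vance (each 10 terms); then Brennan, Mbeki and Yilmaz (each 6 terms).
Among Nguyen, Dimitriou, Marino, Espinoza, Varga, Okafor and Vance, a Privy Counsellor before not a Privy Counsellor: Nguyen, Dimitriou, Marino, Espinoza, Varga and Okafor (a Privy Counsellor) before Vance (not a Privy Counsellor).
Among Nguyen, Dimitriou, Marino, Espinoza, Varga and Okafor, by date first returned to the chamber (later first): Nguyen (Jan 15, 2013) before Dimitriou (Nov 8, 2011) before Marino (Apr 11, 2011) before Espinoza (May 26, 2010) before Varga (Nov 27, 2008) before Okafor (Apr 22, 2004).
Brennan, Mbeki and Yilmaz are each not a Privy Counsellor, so the next rule applies.
Among Brennan, Mbeki and Yilmaz, by date first returned to the chamber (later first): Brennan (Aug 8, 2011) before Mbeki (Feb 24, 2011) before Yilmaz (Oct 16, 2010).
Full order: Nguyen, Dimitriou, Marino, Espinoza, Varga, Okafor, Vance, Brennan, Mbeki, Yilmaz.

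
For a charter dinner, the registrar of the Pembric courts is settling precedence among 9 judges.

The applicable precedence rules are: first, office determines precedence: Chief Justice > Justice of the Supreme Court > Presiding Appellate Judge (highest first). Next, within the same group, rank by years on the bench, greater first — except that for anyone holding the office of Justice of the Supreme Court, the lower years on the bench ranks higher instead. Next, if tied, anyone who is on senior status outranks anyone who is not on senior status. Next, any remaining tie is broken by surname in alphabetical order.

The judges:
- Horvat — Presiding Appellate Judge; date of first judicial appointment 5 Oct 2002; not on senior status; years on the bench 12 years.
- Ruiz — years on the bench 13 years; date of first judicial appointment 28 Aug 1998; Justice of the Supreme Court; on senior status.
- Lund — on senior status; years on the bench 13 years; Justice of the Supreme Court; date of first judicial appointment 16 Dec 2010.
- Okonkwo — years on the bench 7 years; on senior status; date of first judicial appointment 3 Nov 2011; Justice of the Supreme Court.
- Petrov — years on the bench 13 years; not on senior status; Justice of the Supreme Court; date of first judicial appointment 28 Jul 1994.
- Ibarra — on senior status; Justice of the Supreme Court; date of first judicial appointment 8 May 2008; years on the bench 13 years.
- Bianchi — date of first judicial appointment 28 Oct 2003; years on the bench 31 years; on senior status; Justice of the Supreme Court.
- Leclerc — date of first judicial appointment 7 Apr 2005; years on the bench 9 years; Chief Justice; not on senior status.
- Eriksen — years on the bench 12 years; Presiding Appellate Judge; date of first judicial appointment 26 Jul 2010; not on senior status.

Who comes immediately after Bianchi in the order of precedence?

By office: Leclerc (Chief Justice); then Okonkwo, Ibarra, Lund, Ruiz, Petrov and Bianchi (Justice of the Supreme Court); then Eriksen and Horvat (Presiding Appellate Judge).
Among Okonkwo, Ibarra, Lund, Ruiz, Petrov and Bianchi, by years on the bench (lower first) (reversed rule for this group): Okonkwo (7 years) before Ibarra, Lund, Ruiz and Petrov (13 years) before Bianchi (31 years).
Among Ibarra, Lund, Ruiz and Petrov, on senior status before not on senior status: Ibarra, Lund and Ruiz (on senior status) before Petrov (not on senior status).
Among Ibarra, Lund and Ruiz, alphabetically by surname: Ibarra before Lund before Ruiz.
Eriksen and Horvat both have years on the bench 12 years, so the next rule applies.
Eriksen and Horvat are each not on senior status, so the next rule applies.
Among Eriksen and Horvat, alphabetically by surname: Eriksen before Horvat.
Order: Leclerc, Okonkwo, Ibarra, Lund, Ruiz, Petrov, Bianchi, Eriksen, Horvat.

Eriksen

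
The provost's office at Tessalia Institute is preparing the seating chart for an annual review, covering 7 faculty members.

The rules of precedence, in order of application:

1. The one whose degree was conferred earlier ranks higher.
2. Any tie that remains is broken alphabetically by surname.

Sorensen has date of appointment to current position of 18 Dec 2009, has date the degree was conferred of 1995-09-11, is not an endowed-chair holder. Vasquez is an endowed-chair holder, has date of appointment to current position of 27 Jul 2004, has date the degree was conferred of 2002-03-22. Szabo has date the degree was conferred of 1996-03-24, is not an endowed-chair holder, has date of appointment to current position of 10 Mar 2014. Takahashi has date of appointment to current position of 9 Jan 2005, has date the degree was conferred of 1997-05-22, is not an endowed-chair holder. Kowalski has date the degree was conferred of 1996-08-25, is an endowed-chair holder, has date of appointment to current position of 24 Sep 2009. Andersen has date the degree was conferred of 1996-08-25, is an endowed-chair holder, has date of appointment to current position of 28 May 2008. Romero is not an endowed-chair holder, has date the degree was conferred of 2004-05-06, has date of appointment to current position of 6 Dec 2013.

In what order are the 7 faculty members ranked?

By date the degree was conferred (earlier first): Sorensen (1995-09-11); then Szabo (1996-03-24); then Andersen and Kowalski (both 1996-08-25); then Takahashi (1997-05-22); then Vasquez (2002-03-22); then Romero (2004-05-06).
Among Andersen and Kowalski, alphabetically by surname: Andersen before Kowalski.
Full order: Sorensen, Szabo, Andersen, Kowalski, Takahashi, Vasquez, Romero.

Sorensen, Szabo, Andersen, Kowalski, Takahashi, Vasquez, Romero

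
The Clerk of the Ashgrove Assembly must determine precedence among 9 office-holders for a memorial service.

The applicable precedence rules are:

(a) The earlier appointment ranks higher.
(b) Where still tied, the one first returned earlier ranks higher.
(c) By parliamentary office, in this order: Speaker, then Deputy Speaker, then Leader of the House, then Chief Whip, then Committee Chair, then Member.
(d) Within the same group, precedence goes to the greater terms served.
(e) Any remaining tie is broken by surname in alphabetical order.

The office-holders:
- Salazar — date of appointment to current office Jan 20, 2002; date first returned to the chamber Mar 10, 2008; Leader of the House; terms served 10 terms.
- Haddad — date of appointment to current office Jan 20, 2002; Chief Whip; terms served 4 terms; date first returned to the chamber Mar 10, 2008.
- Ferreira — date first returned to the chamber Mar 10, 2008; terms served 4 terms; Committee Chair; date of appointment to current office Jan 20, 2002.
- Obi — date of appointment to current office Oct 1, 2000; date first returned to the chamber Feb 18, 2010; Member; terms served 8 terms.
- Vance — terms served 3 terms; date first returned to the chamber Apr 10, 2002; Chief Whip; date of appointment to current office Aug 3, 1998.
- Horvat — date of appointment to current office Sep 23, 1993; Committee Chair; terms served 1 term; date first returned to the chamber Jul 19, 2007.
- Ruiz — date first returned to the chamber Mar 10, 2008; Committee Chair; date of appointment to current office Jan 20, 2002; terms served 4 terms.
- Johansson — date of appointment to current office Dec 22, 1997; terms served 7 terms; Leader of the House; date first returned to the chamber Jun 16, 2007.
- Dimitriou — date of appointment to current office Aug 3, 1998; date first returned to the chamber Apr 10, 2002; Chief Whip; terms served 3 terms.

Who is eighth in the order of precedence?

By date of appointment to current office (earlier first): Horvat (Sep 23, 1993); then Johansson (Dec 22, 1997); then Dimitriou and Vance (both Aug 3, 1998); then Obi (Oct 1, 2000); then Salazar, Haddad, Ferreira and Ruiz (each Jan 20, 2002).
Dimitriou and Vance both have date first returned to the chamber Apr 10, 2002, so the next rule applies.
Dimitriou and Vance are each Chief Whip, so the next rule applies.
Dimitriou and Vance both have terms served 3 terms, so the next rule applies.
Among Dimitriou and Vance, alphabetically by surname: Dimitriou before Vance.
Salazar, Haddad, Ferreira and Ruiz all have date first returned to the chamber Mar 10, 2008, so the next rule applies.
Among Salazar, Haddad, Ferreira and Ruiz, by parliamentary office: Salazar (Leader of the House) before Haddad (Chief Whip) before Ferreira and Ruiz (Committee Chair).
Ferreira and Ruiz both have terms served 4 terms, so the next rule applies.
Among Ferreira and Ruiz, alphabetically by surname: Ferreira before Ruiz.
Order: Horvat, Johansson, Dimitriou, Vance, Obi, Salazar, Haddad, Ferreira, Ruiz.

Ferreira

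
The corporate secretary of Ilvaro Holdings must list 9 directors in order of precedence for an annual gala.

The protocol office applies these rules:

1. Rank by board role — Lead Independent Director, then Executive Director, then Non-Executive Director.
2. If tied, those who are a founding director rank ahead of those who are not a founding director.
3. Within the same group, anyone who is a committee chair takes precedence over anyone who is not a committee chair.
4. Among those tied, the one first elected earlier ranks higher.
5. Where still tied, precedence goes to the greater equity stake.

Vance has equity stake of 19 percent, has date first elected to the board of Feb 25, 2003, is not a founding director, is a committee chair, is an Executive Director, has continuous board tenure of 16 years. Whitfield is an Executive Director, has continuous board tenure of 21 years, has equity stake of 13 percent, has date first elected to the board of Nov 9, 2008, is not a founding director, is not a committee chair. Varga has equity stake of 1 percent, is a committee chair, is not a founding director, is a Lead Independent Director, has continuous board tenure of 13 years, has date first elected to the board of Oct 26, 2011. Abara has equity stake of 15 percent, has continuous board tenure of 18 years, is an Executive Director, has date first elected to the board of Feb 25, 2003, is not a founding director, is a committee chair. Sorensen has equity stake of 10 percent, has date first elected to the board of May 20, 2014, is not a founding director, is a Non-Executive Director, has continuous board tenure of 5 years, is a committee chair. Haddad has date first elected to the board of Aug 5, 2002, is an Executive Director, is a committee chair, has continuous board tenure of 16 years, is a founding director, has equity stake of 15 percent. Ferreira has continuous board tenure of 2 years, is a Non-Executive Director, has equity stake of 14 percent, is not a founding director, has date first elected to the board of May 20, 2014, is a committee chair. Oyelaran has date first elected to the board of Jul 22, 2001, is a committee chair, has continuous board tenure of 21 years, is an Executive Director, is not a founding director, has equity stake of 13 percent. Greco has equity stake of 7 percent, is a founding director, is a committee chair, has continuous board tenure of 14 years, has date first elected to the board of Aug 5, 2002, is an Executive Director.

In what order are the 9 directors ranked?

Varga, Haddad, Greco, Oyelaran, Vance, Abara, Whitfield, Ferreira, Sorensen

By board role: Varga (Lead Independent Director); then Haddad, Greco, Oyelaran, Vance, Abara and Whitfield (Executive Director); then Ferreira and Sorensen (Non-Executive Director).
Among Haddad, Greco, Oyelaran, Vance, Abara and Whitfield, a founding director before not a founding director: Haddad and Greco (a founding director) before Oyelaran, Vance, Abara and Whitfield (not a founding director).
Haddad and Greco are each a committee chair, so the next rule applies.
Haddad and Greco both have date first elected to the board Aug 5, 2002, so the next rule applies.
Among Haddad and Greco, by equity stake (higher first): Haddad (15 percent) before Greco (7 percent).
Among Oyelaran, Vance, Abara and Whitfield, a committee chair before not a committee chair: Oyelaran, Vance and Abara (a committee chair) before Whitfield (not a committee chair).
Among Oyelaran, Vance and Abara, by date first elected to the board (earlier first): Oyelaran (Jul 22, 2001) before Vance and Abara (Feb 25, 2003).
Among Vance and Abara, by equity stake (higher first): Vance (19 percent) before Abara (15 percent).
Ferreira and Sorensen are each not a founding director, so the next rule applies.
Ferreira and Sorensen are each a committee chair, so the next rule applies.
Ferreira and Sorensen both have date first elected to the board May 20, 2014, so the next rule applies.
Among Ferreira and Sorensen, by equity stake (higher first): Ferreira (14 percent) before Sorensen (10 percent).
Full order: Varga, Haddad, Greco, Oyelaran, Vance, Abara, Whitfield, Ferreira, Sorensen.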